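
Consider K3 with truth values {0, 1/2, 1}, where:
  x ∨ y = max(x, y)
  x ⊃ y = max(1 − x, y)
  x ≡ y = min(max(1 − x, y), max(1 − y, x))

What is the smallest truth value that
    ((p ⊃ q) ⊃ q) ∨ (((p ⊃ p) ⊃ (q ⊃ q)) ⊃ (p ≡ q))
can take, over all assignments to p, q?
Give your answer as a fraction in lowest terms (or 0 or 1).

1/2

Take p = 0, q = 1/2:
p ⊃ q = 0 ⊃ 1/2 = 1
(p ⊃ q) ⊃ q = 1 ⊃ 1/2 = 1/2
p ⊃ p = 0 ⊃ 0 = 1
q ⊃ q = 1/2 ⊃ 1/2 = 1/2
(p ⊃ p) ⊃ (q ⊃ q) = 1 ⊃ 1/2 = 1/2
p ≡ q = 0 ≡ 1/2 = 1/2
((p ⊃ p) ⊃ (q ⊃ q)) ⊃ (p ≡ q) = 1/2 ⊃ 1/2 = 1/2
((p ⊃ q) ⊃ q) ∨ (((p ⊃ p) ⊃ (q ⊃ q)) ⊃ (p ≡ q)) = 1/2 ∨ 1/2 = 1/2
No assignment yields a value below 1/2, so this is the minimum.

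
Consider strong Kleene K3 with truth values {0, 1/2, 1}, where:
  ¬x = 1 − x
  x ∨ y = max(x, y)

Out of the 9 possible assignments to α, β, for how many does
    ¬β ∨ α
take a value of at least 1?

5

α = 0, β = 0 ↦ 1  ≥
α = 0, β = 1/2 ↦ 1/2  <
α = 0, β = 1 ↦ 0  <
α = 1/2, β = 0 ↦ 1  ≥
α = 1/2, β = 1/2 ↦ 1/2  <
α = 1/2, β = 1 ↦ 1/2  <
α = 1, β = 0 ↦ 1  ≥
α = 1, β = 1/2 ↦ 1  ≥
α = 1, β = 1 ↦ 1  ≥
So 5 of the 9 assignments meet the threshold.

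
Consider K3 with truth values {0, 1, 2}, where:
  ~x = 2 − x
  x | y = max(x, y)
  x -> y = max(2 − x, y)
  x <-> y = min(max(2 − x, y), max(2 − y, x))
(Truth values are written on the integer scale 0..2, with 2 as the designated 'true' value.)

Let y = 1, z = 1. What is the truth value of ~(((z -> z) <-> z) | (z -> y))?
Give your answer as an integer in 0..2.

z -> z = 1 -> 1 = 1
(z -> z) <-> z = 1 <-> 1 = 1
z -> y = 1 -> 1 = 1
((z -> z) <-> z) | (z -> y) = 1 | 1 = 1
~(((z -> z) <-> z) | (z -> y)) = ~1 = 1

1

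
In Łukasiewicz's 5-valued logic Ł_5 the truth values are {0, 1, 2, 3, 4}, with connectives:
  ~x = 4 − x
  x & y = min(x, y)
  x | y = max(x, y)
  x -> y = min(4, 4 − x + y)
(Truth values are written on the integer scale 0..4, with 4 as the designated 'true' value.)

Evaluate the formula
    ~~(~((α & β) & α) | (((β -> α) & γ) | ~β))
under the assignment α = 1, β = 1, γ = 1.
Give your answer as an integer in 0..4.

3

α & β = 1 & 1 = 1
(α & β) & α = 1 & 1 = 1
~((α & β) & α) = ~1 = 3
β -> α = 1 -> 1 = 4
(β -> α) & γ = 4 & 1 = 1
~β = ~1 = 3
((β -> α) & γ) | ~β = 1 | 3 = 3
~((α & β) & α) | (((β -> α) & γ) | ~β) = 3 | 3 = 3
~(~((α & β) & α) | (((β -> α) & γ) | ~β)) = ~3 = 1
~~(~((α & β) & α) | (((β -> α) & γ) | ~β)) = ~1 = 3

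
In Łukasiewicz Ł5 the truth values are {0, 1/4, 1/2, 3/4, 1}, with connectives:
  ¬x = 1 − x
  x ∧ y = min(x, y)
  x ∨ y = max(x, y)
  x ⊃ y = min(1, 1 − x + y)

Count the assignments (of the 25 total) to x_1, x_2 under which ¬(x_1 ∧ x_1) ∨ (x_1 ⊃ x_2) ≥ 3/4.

value 1: 15 assignments (counts)
value 3/4: 4 assignments (counts)
value 1/2: 3 assignments
value 1/4: 2 assignments
value 0: 1 assignment
So 19 of the 25 assignments meet the threshold.

19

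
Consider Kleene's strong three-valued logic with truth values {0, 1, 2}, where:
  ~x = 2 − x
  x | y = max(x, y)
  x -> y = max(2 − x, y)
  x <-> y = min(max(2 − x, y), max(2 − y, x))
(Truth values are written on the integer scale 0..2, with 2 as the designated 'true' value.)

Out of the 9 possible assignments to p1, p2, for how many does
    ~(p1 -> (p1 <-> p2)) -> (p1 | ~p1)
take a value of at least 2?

p1 = 0, p2 = 0 ↦ 2  ≥
p1 = 0, p2 = 1 ↦ 2  ≥
p1 = 0, p2 = 2 ↦ 2  ≥
p1 = 1, p2 = 0 ↦ 1  <
p1 = 1, p2 = 1 ↦ 1  <
p1 = 1, p2 = 2 ↦ 1  <
p1 = 2, p2 = 0 ↦ 2  ≥
p1 = 2, p2 = 1 ↦ 2  ≥
p1 = 2, p2 = 2 ↦ 2  ≥
So 6 of the 9 assignments meet the threshold.

6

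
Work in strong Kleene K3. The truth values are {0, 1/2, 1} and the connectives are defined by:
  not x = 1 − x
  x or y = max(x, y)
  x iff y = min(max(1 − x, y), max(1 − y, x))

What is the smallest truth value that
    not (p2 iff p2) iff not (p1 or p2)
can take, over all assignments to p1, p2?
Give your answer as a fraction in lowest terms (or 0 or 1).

Take p1 = 0, p2 = 0:
p2 iff p2 = 0 iff 0 = 1
not (p2 iff p2) = not 1 = 0
p1 or p2 = 0 or 0 = 0
not (p1 or p2) = not 0 = 1
not (p2 iff p2) iff not (p1 or p2) = 0 iff 1 = 0
No assignment yields a value below 0, so this is the minimum.

0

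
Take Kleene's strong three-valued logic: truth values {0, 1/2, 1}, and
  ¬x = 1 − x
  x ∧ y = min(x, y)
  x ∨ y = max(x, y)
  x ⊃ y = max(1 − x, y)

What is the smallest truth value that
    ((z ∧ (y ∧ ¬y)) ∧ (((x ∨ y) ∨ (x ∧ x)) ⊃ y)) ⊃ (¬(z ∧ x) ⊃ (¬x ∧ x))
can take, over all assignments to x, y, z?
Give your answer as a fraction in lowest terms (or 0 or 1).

Take x = 0, y = 1/2, z = 1/2:
¬y = ¬1/2 = 1/2
y ∧ ¬y = 1/2 ∧ 1/2 = 1/2
z ∧ (y ∧ ¬y) = 1/2 ∧ 1/2 = 1/2
x ∨ y = 0 ∨ 1/2 = 1/2
x ∧ x = 0 ∧ 0 = 0
(x ∨ y) ∨ (x ∧ x) = 1/2 ∨ 0 = 1/2
((x ∨ y) ∨ (x ∧ x)) ⊃ y = 1/2 ⊃ 1/2 = 1/2
(z ∧ (y ∧ ¬y)) ∧ (((x ∨ y) ∨ (x ∧ x)) ⊃ y) = 1/2 ∧ 1/2 = 1/2
z ∧ x = 1/2 ∧ 0 = 0
¬(z ∧ x) = ¬0 = 1
¬x = ¬0 = 1
¬x ∧ x = 1 ∧ 0 = 0
¬(z ∧ x) ⊃ (¬x ∧ x) = 1 ⊃ 0 = 0
((z ∧ (y ∧ ¬y)) ∧ (((x ∨ y) ∨ (x ∧ x)) ⊃ y)) ⊃ (¬(z ∧ x) ⊃ (¬x ∧ x)) = 1/2 ⊃ 0 = 1/2
No assignment yields a value below 1/2, so this is the minimum.

1/2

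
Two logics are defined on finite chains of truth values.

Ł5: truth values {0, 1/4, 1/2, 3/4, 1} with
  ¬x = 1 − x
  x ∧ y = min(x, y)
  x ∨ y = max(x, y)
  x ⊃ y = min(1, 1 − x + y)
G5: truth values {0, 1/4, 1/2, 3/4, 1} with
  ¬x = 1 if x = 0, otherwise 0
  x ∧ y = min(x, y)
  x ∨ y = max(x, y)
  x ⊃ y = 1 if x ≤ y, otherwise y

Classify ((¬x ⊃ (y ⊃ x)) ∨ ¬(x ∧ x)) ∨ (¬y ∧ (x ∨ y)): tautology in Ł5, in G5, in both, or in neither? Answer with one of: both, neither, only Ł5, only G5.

In Ł5: at x = 1/4, y = 3/4 the value is 3/4 — not a tautology.
In G5: every assignment gives 1 — tautology.

only G5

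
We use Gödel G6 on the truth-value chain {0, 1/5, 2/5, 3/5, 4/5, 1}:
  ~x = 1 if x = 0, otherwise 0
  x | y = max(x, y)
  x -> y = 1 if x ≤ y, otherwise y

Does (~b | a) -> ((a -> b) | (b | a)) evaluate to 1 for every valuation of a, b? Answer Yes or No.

No

Counterexample: take a = 1/5, b = 0.
~b = ~0 = 1
~b | a = 1 | 1/5 = 1
a -> b = 1/5 -> 0 = 0
b | a = 0 | 1/5 = 1/5
(a -> b) | (b | a) = 0 | 1/5 = 1/5
(~b | a) -> ((a -> b) | (b | a)) = 1 -> 1/5 = 1/5
This gives 1/5 ≠ 1.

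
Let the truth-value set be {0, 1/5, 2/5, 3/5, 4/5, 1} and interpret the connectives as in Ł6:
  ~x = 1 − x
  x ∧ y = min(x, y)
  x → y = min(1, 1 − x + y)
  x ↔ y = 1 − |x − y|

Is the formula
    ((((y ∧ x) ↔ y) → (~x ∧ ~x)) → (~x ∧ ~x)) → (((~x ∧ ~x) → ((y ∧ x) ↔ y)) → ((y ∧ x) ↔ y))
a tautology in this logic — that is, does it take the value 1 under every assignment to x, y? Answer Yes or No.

At x = 2/5, y = 1/5, for instance:
y ∧ x = 1/5 ∧ 2/5 = 1/5
(y ∧ x) ↔ y = 1/5 ↔ 1/5 = 1
~x = ~2/5 = 3/5
~x = ~2/5 = 3/5
~x ∧ ~x = 3/5 ∧ 3/5 = 3/5
((y ∧ x) ↔ y) → (~x ∧ ~x) = 1 → 3/5 = 3/5
(((y ∧ x) ↔ y) → (~x ∧ ~x)) → (~x ∧ ~x) = 3/5 → 3/5 = 1
(~x ∧ ~x) → ((y ∧ x) ↔ y) = 3/5 → 1 = 1
((~x ∧ ~x) → ((y ∧ x) ↔ y)) → ((y ∧ x) ↔ y) = 1 → 1 = 1
((((y ∧ x) ↔ y) → (~x ∧ ~x)) → (~x ∧ ~x)) → (((~x ∧ ~x) → ((y ∧ x) ↔ y)) → ((y ∧ x) ↔ y)) = 1 → 1 = 1
and checking the remaining 35 assignments likewise gives ≥ 1 in every case.

Yes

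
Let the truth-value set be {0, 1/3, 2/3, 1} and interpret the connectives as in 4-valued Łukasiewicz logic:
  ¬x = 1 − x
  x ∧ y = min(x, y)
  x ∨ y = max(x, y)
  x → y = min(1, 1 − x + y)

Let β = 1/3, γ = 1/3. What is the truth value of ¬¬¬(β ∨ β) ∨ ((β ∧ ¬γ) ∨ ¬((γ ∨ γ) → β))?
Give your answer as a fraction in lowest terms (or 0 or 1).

2/3

β ∨ β = 1/3 ∨ 1/3 = 1/3
¬(β ∨ β) = ¬1/3 = 2/3
¬¬(β ∨ β) = ¬2/3 = 1/3
¬¬¬(β ∨ β) = ¬1/3 = 2/3
¬γ = ¬1/3 = 2/3
β ∧ ¬γ = 1/3 ∧ 2/3 = 1/3
γ ∨ γ = 1/3 ∨ 1/3 = 1/3
(γ ∨ γ) → β = 1/3 → 1/3 = 1
¬((γ ∨ γ) → β) = ¬1 = 0
(β ∧ ¬γ) ∨ ¬((γ ∨ γ) → β) = 1/3 ∨ 0 = 1/3
¬¬¬(β ∨ β) ∨ ((β ∧ ¬γ) ∨ ¬((γ ∨ γ) → β)) = 2/3 ∨ 1/3 = 2/3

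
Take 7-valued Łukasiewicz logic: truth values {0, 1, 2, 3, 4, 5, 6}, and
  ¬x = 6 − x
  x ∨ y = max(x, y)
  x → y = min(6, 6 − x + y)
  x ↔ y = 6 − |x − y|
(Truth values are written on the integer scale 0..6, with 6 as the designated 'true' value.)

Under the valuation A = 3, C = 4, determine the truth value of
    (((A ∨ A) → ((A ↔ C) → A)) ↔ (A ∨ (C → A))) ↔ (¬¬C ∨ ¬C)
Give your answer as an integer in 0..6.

A ∨ A = 3 ∨ 3 = 3
A ↔ C = 3 ↔ 4 = 5
(A ↔ C) → A = 5 → 3 = 4
(A ∨ A) → ((A ↔ C) → A) = 3 → 4 = 6
C → A = 4 → 3 = 5
A ∨ (C → A) = 3 ∨ 5 = 5
((A ∨ A) → ((A ↔ C) → A)) ↔ (A ∨ (C → A)) = 6 ↔ 5 = 5
¬C = ¬4 = 2
¬¬C = ¬2 = 4
¬C = ¬4 = 2
¬¬C ∨ ¬C = 4 ∨ 2 = 4
(((A ∨ A) → ((A ↔ C) → A)) ↔ (A ∨ (C → A))) ↔ (¬¬C ∨ ¬C) = 5 ↔ 4 = 5

5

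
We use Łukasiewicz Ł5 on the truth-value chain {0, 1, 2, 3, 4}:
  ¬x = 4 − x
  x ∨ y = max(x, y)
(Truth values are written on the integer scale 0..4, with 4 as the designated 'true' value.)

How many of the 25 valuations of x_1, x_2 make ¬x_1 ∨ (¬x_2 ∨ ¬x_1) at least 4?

value 4: 9 assignments (counts)
value 3: 7 assignments
value 2: 5 assignments
value 1: 3 assignments
value 0: 1 assignment
So 9 of the 25 assignments meet the threshold.

9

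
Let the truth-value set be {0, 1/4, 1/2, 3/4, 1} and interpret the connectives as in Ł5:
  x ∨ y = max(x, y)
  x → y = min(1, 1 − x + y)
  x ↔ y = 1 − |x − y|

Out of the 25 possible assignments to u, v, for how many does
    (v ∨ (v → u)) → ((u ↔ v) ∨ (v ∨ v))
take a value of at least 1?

value 1: 15 assignments (counts)
value 3/4: 4 assignments
value 1/2: 3 assignments
value 1/4: 2 assignments
value 0: 1 assignment
So 15 of the 25 assignments meet the threshold.

15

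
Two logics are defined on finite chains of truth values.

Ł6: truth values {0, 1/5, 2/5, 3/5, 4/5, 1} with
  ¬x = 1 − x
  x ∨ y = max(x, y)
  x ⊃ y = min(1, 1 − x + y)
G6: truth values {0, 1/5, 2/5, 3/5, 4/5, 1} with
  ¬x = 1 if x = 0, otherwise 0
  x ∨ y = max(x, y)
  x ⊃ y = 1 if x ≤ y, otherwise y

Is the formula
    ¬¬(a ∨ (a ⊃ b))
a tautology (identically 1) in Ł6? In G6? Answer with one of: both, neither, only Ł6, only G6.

In Ł6: at a = 1/5, b = 0 the value is 4/5 — not a tautology.
In G6: every assignment gives 1 — tautology.

only G6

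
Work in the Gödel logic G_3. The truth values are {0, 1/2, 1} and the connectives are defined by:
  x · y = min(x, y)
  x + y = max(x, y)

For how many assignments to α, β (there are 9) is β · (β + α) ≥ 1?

3

α = 0, β = 0 ↦ 0  <
α = 0, β = 1/2 ↦ 1/2  <
α = 0, β = 1 ↦ 1  ≥
α = 1/2, β = 0 ↦ 0  <
α = 1/2, β = 1/2 ↦ 1/2  <
α = 1/2, β = 1 ↦ 1  ≥
α = 1, β = 0 ↦ 0  <
α = 1, β = 1/2 ↦ 1/2  <
α = 1, β = 1 ↦ 1  ≥
So 3 of the 9 assignments meet the threshold.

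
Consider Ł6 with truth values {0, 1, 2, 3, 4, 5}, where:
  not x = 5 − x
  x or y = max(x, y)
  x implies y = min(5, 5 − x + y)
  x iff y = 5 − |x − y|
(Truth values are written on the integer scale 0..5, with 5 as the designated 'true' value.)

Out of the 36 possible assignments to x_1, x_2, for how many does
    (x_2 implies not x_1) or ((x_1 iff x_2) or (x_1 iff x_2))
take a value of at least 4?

value 5: 24 assignments (counts)
value 4: 8 assignments (counts)
value 3: 4 assignments
So 32 of the 36 assignments meet the threshold.

32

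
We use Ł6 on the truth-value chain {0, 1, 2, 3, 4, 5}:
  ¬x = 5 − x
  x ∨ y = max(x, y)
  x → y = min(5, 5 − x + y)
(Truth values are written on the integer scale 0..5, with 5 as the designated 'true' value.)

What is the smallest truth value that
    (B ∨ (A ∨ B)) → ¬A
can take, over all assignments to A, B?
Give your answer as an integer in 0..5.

0

Take A = 5, B = 0:
A ∨ B = 5 ∨ 0 = 5
B ∨ (A ∨ B) = 0 ∨ 5 = 5
¬A = ¬5 = 0
(B ∨ (A ∨ B)) → ¬A = 5 → 0 = 0
No assignment yields a value below 0, so this is the minimum.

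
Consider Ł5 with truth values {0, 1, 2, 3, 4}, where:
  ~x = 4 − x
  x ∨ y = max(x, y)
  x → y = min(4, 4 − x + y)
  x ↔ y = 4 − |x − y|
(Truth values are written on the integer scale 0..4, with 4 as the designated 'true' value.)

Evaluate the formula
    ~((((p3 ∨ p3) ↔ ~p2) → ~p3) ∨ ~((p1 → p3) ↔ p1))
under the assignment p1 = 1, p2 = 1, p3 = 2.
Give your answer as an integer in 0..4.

1

p3 ∨ p3 = 2 ∨ 2 = 2
~p2 = ~1 = 3
(p3 ∨ p3) ↔ ~p2 = 2 ↔ 3 = 3
~p3 = ~2 = 2
((p3 ∨ p3) ↔ ~p2) → ~p3 = 3 → 2 = 3
p1 → p3 = 1 → 2 = 4
(p1 → p3) ↔ p1 = 4 ↔ 1 = 1
~((p1 → p3) ↔ p1) = ~1 = 3
(((p3 ∨ p3) ↔ ~p2) → ~p3) ∨ ~((p1 → p3) ↔ p1) = 3 ∨ 3 = 3
~((((p3 ∨ p3) ↔ ~p2) → ~p3) ∨ ~((p1 → p3) ↔ p1)) = ~3 = 1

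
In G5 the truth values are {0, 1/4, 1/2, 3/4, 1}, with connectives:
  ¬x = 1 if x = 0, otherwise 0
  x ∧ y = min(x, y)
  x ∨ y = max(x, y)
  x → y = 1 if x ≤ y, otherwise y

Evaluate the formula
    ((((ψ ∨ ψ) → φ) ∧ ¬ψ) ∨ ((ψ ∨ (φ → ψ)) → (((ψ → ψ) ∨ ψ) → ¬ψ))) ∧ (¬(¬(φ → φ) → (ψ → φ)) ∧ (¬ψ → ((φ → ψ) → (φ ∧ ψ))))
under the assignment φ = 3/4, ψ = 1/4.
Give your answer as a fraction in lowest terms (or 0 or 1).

0

ψ ∨ ψ = 1/4 ∨ 1/4 = 1/4
(ψ ∨ ψ) → φ = 1/4 → 3/4 = 1
¬ψ = ¬1/4 = 0
((ψ ∨ ψ) → φ) ∧ ¬ψ = 1 ∧ 0 = 0
φ → ψ = 3/4 → 1/4 = 1/4
ψ ∨ (φ → ψ) = 1/4 ∨ 1/4 = 1/4
ψ → ψ = 1/4 → 1/4 = 1
(ψ → ψ) ∨ ψ = 1 ∨ 1/4 = 1
¬ψ = ¬1/4 = 0
((ψ → ψ) ∨ ψ) → ¬ψ = 1 → 0 = 0
(ψ ∨ (φ → ψ)) → (((ψ → ψ) ∨ ψ) → ¬ψ) = 1/4 → 0 = 0
(((ψ ∨ ψ) → φ) ∧ ¬ψ) ∨ ((ψ ∨ (φ → ψ)) → (((ψ → ψ) ∨ ψ) → ¬ψ)) = 0 ∨ 0 = 0
φ → φ = 3/4 → 3/4 = 1
¬(φ → φ) = ¬1 = 0
ψ → φ = 1/4 → 3/4 = 1
¬(φ → φ) → (ψ → φ) = 0 → 1 = 1
¬(¬(φ → φ) → (ψ → φ)) = ¬1 = 0
¬ψ = ¬1/4 = 0
φ → ψ = 3/4 → 1/4 = 1/4
φ ∧ ψ = 3/4 ∧ 1/4 = 1/4
(φ → ψ) → (φ ∧ ψ) = 1/4 → 1/4 = 1
¬ψ → ((φ → ψ) → (φ ∧ ψ)) = 0 → 1 = 1
¬(¬(φ → φ) → (ψ → φ)) ∧ (¬ψ → ((φ → ψ) → (φ ∧ ψ))) = 0 ∧ 1 = 0
((((ψ ∨ ψ) → φ) ∧ ¬ψ) ∨ ((ψ ∨ (φ → ψ)) → (((ψ → ψ) ∨ ψ) → ¬ψ))) ∧ (¬(¬(φ → φ) → (ψ → φ)) ∧ (¬ψ → ((φ → ψ) → (φ ∧ ψ)))) = 0 ∧ 0 = 0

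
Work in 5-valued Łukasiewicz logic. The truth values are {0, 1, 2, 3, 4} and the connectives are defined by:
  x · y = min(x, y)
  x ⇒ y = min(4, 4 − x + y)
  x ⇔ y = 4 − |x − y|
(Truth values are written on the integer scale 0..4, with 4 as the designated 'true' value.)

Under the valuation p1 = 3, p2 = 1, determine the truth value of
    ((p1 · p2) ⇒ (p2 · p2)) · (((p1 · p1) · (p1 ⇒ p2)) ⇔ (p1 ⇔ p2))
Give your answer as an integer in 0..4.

4

p1 · p2 = 3 · 1 = 1
p2 · p2 = 1 · 1 = 1
(p1 · p2) ⇒ (p2 · p2) = 1 ⇒ 1 = 4
p1 · p1 = 3 · 3 = 3
p1 ⇒ p2 = 3 ⇒ 1 = 2
(p1 · p1) · (p1 ⇒ p2) = 3 · 2 = 2
p1 ⇔ p2 = 3 ⇔ 1 = 2
((p1 · p1) · (p1 ⇒ p2)) ⇔ (p1 ⇔ p2) = 2 ⇔ 2 = 4
((p1 · p2) ⇒ (p2 · p2)) · (((p1 · p1) · (p1 ⇒ p2)) ⇔ (p1 ⇔ p2)) = 4 · 4 = 4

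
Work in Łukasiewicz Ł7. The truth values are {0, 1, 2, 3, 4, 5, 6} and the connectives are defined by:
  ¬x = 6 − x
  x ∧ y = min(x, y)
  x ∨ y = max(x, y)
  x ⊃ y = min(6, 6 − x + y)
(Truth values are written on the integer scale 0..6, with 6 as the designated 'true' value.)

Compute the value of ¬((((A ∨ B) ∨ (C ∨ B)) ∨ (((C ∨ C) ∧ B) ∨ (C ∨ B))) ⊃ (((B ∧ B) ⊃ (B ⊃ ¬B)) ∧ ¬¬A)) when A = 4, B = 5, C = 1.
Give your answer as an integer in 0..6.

2

A ∨ B = 4 ∨ 5 = 5
C ∨ B = 1 ∨ 5 = 5
(A ∨ B) ∨ (C ∨ B) = 5 ∨ 5 = 5
C ∨ C = 1 ∨ 1 = 1
(C ∨ C) ∧ B = 1 ∧ 5 = 1
C ∨ B = 1 ∨ 5 = 5
((C ∨ C) ∧ B) ∨ (C ∨ B) = 1 ∨ 5 = 5
((A ∨ B) ∨ (C ∨ B)) ∨ (((C ∨ C) ∧ B) ∨ (C ∨ B)) = 5 ∨ 5 = 5
B ∧ B = 5 ∧ 5 = 5
¬B = ¬5 = 1
B ⊃ ¬B = 5 ⊃ 1 = 2
(B ∧ B) ⊃ (B ⊃ ¬B) = 5 ⊃ 2 = 3
¬A = ¬4 = 2
¬¬A = ¬2 = 4
((B ∧ B) ⊃ (B ⊃ ¬B)) ∧ ¬¬A = 3 ∧ 4 = 3
(((A ∨ B) ∨ (C ∨ B)) ∨ (((C ∨ C) ∧ B) ∨ (C ∨ B))) ⊃ (((B ∧ B) ⊃ (B ⊃ ¬B)) ∧ ¬¬A) = 5 ⊃ 3 = 4
¬((((A ∨ B) ∨ (C ∨ B)) ∨ (((C ∨ C) ∧ B) ∨ (C ∨ B))) ⊃ (((B ∧ B) ⊃ (B ⊃ ¬B)) ∧ ¬¬A)) = ¬4 = 2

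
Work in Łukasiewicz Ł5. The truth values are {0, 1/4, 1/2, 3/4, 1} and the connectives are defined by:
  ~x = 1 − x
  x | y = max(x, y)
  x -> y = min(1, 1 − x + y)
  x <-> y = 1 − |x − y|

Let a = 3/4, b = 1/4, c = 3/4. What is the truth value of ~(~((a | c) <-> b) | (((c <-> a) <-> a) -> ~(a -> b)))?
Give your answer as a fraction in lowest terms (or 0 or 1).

1/4

a | c = 3/4 | 3/4 = 3/4
(a | c) <-> b = 3/4 <-> 1/4 = 1/2
~((a | c) <-> b) = ~1/2 = 1/2
c <-> a = 3/4 <-> 3/4 = 1
(c <-> a) <-> a = 1 <-> 3/4 = 3/4
a -> b = 3/4 -> 1/4 = 1/2
~(a -> b) = ~1/2 = 1/2
((c <-> a) <-> a) -> ~(a -> b) = 3/4 -> 1/2 = 3/4
~((a | c) <-> b) | (((c <-> a) <-> a) -> ~(a -> b)) = 1/2 | 3/4 = 3/4
~(~((a | c) <-> b) | (((c <-> a) <-> a) -> ~(a -> b))) = ~3/4 = 1/4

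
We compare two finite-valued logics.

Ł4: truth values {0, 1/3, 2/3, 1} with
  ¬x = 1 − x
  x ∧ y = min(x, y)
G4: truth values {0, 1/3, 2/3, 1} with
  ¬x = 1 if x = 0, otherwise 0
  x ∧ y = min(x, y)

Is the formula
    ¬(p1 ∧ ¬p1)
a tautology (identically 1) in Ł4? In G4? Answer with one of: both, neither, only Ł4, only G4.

In Ł4: at p1 = 1/3 the value is 2/3 — not a tautology.
In G4: every assignment gives 1 — tautology.

only G4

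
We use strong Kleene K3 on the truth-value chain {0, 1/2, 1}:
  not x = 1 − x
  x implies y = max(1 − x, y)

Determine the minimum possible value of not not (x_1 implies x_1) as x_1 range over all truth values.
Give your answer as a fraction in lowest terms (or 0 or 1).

Take x_1 = 1/2:
x_1 implies x_1 = 1/2 implies 1/2 = 1/2
not (x_1 implies x_1) = not 1/2 = 1/2
not not (x_1 implies x_1) = not 1/2 = 1/2
No assignment yields a value below 1/2, so this is the minimum.

1/2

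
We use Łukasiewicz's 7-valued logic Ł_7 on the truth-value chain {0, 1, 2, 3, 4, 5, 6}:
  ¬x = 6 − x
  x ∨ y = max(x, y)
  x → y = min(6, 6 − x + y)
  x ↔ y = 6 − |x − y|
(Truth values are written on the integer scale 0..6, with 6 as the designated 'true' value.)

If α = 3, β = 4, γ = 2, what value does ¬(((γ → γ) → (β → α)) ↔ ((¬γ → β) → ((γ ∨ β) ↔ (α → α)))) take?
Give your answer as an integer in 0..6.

1

γ → γ = 2 → 2 = 6
β → α = 4 → 3 = 5
(γ → γ) → (β → α) = 6 → 5 = 5
¬γ = ¬2 = 4
¬γ → β = 4 → 4 = 6
γ ∨ β = 2 ∨ 4 = 4
α → α = 3 → 3 = 6
(γ ∨ β) ↔ (α → α) = 4 ↔ 6 = 4
(¬γ → β) → ((γ ∨ β) ↔ (α → α)) = 6 → 4 = 4
((γ → γ) → (β → α)) ↔ ((¬γ → β) → ((γ ∨ β) ↔ (α → α))) = 5 ↔ 4 = 5
¬(((γ → γ) → (β → α)) ↔ ((¬γ → β) → ((γ ∨ β) ↔ (α → α)))) = ¬5 = 1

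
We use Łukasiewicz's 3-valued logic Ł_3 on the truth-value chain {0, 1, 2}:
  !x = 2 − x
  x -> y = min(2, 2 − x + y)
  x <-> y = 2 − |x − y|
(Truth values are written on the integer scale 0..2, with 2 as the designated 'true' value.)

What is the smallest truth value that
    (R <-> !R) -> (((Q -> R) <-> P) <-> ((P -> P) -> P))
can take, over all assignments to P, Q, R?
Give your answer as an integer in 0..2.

Take P = 0, Q = 2, R = 1:
!R = !1 = 1
R <-> !R = 1 <-> 1 = 2
Q -> R = 2 -> 1 = 1
(Q -> R) <-> P = 1 <-> 0 = 1
P -> P = 0 -> 0 = 2
(P -> P) -> P = 2 -> 0 = 0
((Q -> R) <-> P) <-> ((P -> P) -> P) = 1 <-> 0 = 1
(R <-> !R) -> (((Q -> R) <-> P) <-> ((P -> P) -> P)) = 2 -> 1 = 1
No assignment yields a value below 1, so this is the minimum.

1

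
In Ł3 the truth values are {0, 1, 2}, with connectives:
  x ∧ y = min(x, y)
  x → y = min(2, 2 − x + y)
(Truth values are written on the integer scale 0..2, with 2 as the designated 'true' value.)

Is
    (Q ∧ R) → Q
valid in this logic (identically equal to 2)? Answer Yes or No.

Q = 0, R = 0 ↦ 2
Q = 0, R = 1 ↦ 2
Q = 0, R = 2 ↦ 2
Q = 1, R = 0 ↦ 2
Q = 1, R = 1 ↦ 2
Q = 1, R = 2 ↦ 2
Q = 2, R = 0 ↦ 2
Q = 2, R = 1 ↦ 2
Q = 2, R = 2 ↦ 2
Every assignment gives a value ≥ 2.

Yes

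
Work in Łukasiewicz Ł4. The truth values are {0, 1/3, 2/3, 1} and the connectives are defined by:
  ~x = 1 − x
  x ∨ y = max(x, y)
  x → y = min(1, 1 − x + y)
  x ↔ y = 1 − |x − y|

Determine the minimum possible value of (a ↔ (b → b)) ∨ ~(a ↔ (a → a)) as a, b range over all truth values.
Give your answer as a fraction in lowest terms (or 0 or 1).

Take a = 1/3, b = 0:
b → b = 0 → 0 = 1
a ↔ (b → b) = 1/3 ↔ 1 = 1/3
a → a = 1/3 → 1/3 = 1
a ↔ (a → a) = 1/3 ↔ 1 = 1/3
~(a ↔ (a → a)) = ~1/3 = 2/3
(a ↔ (b → b)) ∨ ~(a ↔ (a → a)) = 1/3 ∨ 2/3 = 2/3
No assignment yields a value below 2/3, so this is the minimum.

2/3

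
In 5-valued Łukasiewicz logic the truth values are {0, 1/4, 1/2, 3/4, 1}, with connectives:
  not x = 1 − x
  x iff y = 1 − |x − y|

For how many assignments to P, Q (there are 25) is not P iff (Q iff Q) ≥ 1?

value 1: 5 assignments (counts)
value 3/4: 5 assignments
value 1/2: 5 assignments
value 1/4: 5 assignments
value 0: 5 assignments
So 5 of the 25 assignments meet the threshold.

5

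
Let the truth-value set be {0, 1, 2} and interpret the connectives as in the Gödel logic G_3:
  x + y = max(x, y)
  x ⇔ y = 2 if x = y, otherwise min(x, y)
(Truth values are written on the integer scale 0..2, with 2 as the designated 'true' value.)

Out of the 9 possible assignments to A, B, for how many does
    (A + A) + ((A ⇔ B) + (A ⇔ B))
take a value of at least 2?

5

A = 0, B = 0 ↦ 2  ≥
A = 0, B = 1 ↦ 0  <
A = 0, B = 2 ↦ 0  <
A = 1, B = 0 ↦ 1  <
A = 1, B = 1 ↦ 2  ≥
A = 1, B = 2 ↦ 1  <
A = 2, B = 0 ↦ 2  ≥
A = 2, B = 1 ↦ 2  ≥
A = 2, B = 2 ↦ 2  ≥
So 5 of the 9 assignments meet the threshold.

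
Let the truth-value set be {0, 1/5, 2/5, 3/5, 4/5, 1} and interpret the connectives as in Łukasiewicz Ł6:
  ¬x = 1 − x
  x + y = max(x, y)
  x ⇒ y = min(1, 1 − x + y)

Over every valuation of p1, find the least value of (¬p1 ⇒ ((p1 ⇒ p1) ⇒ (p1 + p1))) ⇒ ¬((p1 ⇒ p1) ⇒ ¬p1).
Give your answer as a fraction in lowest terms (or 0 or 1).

Take p1 = 2/5:
¬p1 = ¬2/5 = 3/5
p1 ⇒ p1 = 2/5 ⇒ 2/5 = 1
p1 + p1 = 2/5 + 2/5 = 2/5
(p1 ⇒ p1) ⇒ (p1 + p1) = 1 ⇒ 2/5 = 2/5
¬p1 ⇒ ((p1 ⇒ p1) ⇒ (p1 + p1)) = 3/5 ⇒ 2/5 = 4/5
p1 ⇒ p1 = 2/5 ⇒ 2/5 = 1
¬p1 = ¬2/5 = 3/5
(p1 ⇒ p1) ⇒ ¬p1 = 1 ⇒ 3/5 = 3/5
¬((p1 ⇒ p1) ⇒ ¬p1) = ¬3/5 = 2/5
(¬p1 ⇒ ((p1 ⇒ p1) ⇒ (p1 + p1))) ⇒ ¬((p1 ⇒ p1) ⇒ ¬p1) = 4/5 ⇒ 2/5 = 3/5
No assignment yields a value below 3/5, so this is the minimum.

3/5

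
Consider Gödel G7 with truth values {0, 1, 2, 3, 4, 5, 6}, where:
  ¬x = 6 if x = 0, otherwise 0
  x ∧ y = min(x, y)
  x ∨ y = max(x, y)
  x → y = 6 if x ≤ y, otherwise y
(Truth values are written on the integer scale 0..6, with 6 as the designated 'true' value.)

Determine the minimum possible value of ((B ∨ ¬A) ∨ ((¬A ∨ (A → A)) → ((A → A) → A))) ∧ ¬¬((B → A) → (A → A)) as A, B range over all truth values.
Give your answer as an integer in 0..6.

1

Take A = 1, B = 0:
¬A = ¬1 = 0
B ∨ ¬A = 0 ∨ 0 = 0
¬A = ¬1 = 0
A → A = 1 → 1 = 6
¬A ∨ (A → A) = 0 ∨ 6 = 6
A → A = 1 → 1 = 6
(A → A) → A = 6 → 1 = 1
(¬A ∨ (A → A)) → ((A → A) → A) = 6 → 1 = 1
(B ∨ ¬A) ∨ ((¬A ∨ (A → A)) → ((A → A) → A)) = 0 ∨ 1 = 1
B → A = 0 → 1 = 6
A → A = 1 → 1 = 6
(B → A) → (A → A) = 6 → 6 = 6
¬((B → A) → (A → A)) = ¬6 = 0
¬¬((B → A) → (A → A)) = ¬0 = 6
((B ∨ ¬A) ∨ ((¬A ∨ (A → A)) → ((A → A) → A))) ∧ ¬¬((B → A) → (A → A)) = 1 ∧ 6 = 1
No assignment yields a value below 1, so this is the minimum.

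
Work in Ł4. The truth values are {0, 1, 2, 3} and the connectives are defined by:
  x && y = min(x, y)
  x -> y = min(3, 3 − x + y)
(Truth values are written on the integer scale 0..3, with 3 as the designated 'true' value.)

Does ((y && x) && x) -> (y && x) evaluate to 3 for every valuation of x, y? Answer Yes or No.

x = 0, y = 0 ↦ 3
x = 0, y = 1 ↦ 3
x = 0, y = 2 ↦ 3
x = 0, y = 3 ↦ 3
x = 1, y = 0 ↦ 3
x = 1, y = 1 ↦ 3
x = 1, y = 2 ↦ 3
x = 1, y = 3 ↦ 3
x = 2, y = 0 ↦ 3
x = 2, y = 1 ↦ 3
x = 2, y = 2 ↦ 3
x = 2, y = 3 ↦ 3
x = 3, y = 0 ↦ 3
x = 3, y = 1 ↦ 3
x = 3, y = 2 ↦ 3
x = 3, y = 3 ↦ 3
Every assignment gives a value ≥ 3.

Yes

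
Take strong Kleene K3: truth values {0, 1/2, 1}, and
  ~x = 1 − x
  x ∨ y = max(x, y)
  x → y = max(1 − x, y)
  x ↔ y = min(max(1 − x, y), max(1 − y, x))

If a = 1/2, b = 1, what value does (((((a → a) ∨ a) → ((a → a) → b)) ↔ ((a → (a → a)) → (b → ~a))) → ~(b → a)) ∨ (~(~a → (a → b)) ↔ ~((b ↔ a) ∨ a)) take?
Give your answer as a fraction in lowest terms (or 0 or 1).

a → a = 1/2 → 1/2 = 1/2
(a → a) ∨ a = 1/2 ∨ 1/2 = 1/2
a → a = 1/2 → 1/2 = 1/2
(a → a) → b = 1/2 → 1 = 1
((a → a) ∨ a) → ((a → a) → b) = 1/2 → 1 = 1
a → a = 1/2 → 1/2 = 1/2
a → (a → a) = 1/2 → 1/2 = 1/2
~a = ~1/2 = 1/2
b → ~a = 1 → 1/2 = 1/2
(a → (a → a)) → (b → ~a) = 1/2 → 1/2 = 1/2
(((a → a) ∨ a) → ((a → a) → b)) ↔ ((a → (a → a)) → (b → ~a)) = 1 ↔ 1/2 = 1/2
b → a = 1 → 1/2 = 1/2
~(b → a) = ~1/2 = 1/2
((((a → a) ∨ a) → ((a → a) → b)) ↔ ((a → (a → a)) → (b → ~a))) → ~(b → a) = 1/2 → 1/2 = 1/2
~a = ~1/2 = 1/2
a → b = 1/2 → 1 = 1
~a → (a → b) = 1/2 → 1 = 1
~(~a → (a → b)) = ~1 = 0
b ↔ a = 1 ↔ 1/2 = 1/2
(b ↔ a) ∨ a = 1/2 ∨ 1/2 = 1/2
~((b ↔ a) ∨ a) = ~1/2 = 1/2
~(~a → (a → b)) ↔ ~((b ↔ a) ∨ a) = 0 ↔ 1/2 = 1/2
(((((a → a) ∨ a) → ((a → a) → b)) ↔ ((a → (a → a)) → (b → ~a))) → ~(b → a)) ∨ (~(~a → (a → b)) ↔ ~((b ↔ a) ∨ a)) = 1/2 ∨ 1/2 = 1/2

1/2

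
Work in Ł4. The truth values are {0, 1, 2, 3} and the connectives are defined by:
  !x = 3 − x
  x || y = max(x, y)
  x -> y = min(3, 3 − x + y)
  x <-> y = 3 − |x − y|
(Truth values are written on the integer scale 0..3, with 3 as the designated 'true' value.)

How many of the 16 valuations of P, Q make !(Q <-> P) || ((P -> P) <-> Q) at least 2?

11

P = 0, Q = 0 ↦ 0  <
P = 0, Q = 1 ↦ 1  <
P = 0, Q = 2 ↦ 2  ≥
P = 0, Q = 3 ↦ 3  ≥
P = 1, Q = 0 ↦ 1  <
P = 1, Q = 1 ↦ 1  <
P = 1, Q = 2 ↦ 2  ≥
P = 1, Q = 3 ↦ 3  ≥
P = 2, Q = 0 ↦ 2  ≥
P = 2, Q = 1 ↦ 1  <
P = 2, Q = 2 ↦ 2  ≥
P = 2, Q = 3 ↦ 3  ≥
P = 3, Q = 0 ↦ 3  ≥
P = 3, Q = 1 ↦ 2  ≥
P = 3, Q = 2 ↦ 2  ≥
P = 3, Q = 3 ↦ 3  ≥
So 11 of the 16 assignments meet the threshold.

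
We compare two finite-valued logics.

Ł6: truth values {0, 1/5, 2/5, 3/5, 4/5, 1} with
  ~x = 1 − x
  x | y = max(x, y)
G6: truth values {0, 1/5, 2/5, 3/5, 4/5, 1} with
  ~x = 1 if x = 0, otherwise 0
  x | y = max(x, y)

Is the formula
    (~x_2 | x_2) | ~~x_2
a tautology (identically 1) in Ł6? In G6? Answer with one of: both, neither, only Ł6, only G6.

In Ł6: at x_2 = 1/5 the value is 4/5 — not a tautology.
In G6: every assignment gives 1 — tautology.

only G6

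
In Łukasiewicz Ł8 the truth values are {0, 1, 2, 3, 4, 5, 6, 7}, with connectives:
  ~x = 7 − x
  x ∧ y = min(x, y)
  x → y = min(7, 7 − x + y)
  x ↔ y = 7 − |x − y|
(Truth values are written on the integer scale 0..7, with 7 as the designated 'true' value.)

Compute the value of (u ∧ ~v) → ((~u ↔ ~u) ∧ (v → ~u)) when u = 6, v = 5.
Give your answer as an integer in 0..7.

7

~v = ~5 = 2
u ∧ ~v = 6 ∧ 2 = 2
~u = ~6 = 1
~u = ~6 = 1
~u ↔ ~u = 1 ↔ 1 = 7
~u = ~6 = 1
v → ~u = 5 → 1 = 3
(~u ↔ ~u) ∧ (v → ~u) = 7 ∧ 3 = 3
(u ∧ ~v) → ((~u ↔ ~u) ∧ (v → ~u)) = 2 → 3 = 7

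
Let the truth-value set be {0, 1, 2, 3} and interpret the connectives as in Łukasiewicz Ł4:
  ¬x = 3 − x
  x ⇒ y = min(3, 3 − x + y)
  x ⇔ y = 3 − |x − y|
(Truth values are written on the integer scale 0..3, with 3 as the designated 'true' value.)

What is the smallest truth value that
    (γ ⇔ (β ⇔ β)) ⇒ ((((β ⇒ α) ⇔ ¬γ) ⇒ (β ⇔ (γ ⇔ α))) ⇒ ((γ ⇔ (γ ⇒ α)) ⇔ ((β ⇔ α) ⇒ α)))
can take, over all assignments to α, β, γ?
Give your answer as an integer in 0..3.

Take α = 0, β = 0, γ = 2:
β ⇔ β = 0 ⇔ 0 = 3
γ ⇔ (β ⇔ β) = 2 ⇔ 3 = 2
β ⇒ α = 0 ⇒ 0 = 3
¬γ = ¬2 = 1
(β ⇒ α) ⇔ ¬γ = 3 ⇔ 1 = 1
γ ⇔ α = 2 ⇔ 0 = 1
β ⇔ (γ ⇔ α) = 0 ⇔ 1 = 2
((β ⇒ α) ⇔ ¬γ) ⇒ (β ⇔ (γ ⇔ α)) = 1 ⇒ 2 = 3
γ ⇒ α = 2 ⇒ 0 = 1
γ ⇔ (γ ⇒ α) = 2 ⇔ 1 = 2
β ⇔ α = 0 ⇔ 0 = 3
(β ⇔ α) ⇒ α = 3 ⇒ 0 = 0
(γ ⇔ (γ ⇒ α)) ⇔ ((β ⇔ α) ⇒ α) = 2 ⇔ 0 = 1
(((β ⇒ α) ⇔ ¬γ) ⇒ (β ⇔ (γ ⇔ α))) ⇒ ((γ ⇔ (γ ⇒ α)) ⇔ ((β ⇔ α) ⇒ α)) = 3 ⇒ 1 = 1
(γ ⇔ (β ⇔ β)) ⇒ ((((β ⇒ α) ⇔ ¬γ) ⇒ (β ⇔ (γ ⇔ α))) ⇒ ((γ ⇔ (γ ⇒ α)) ⇔ ((β ⇔ α) ⇒ α))) = 2 ⇒ 1 = 2
No assignment yields a value below 2, so this is the minimum.

2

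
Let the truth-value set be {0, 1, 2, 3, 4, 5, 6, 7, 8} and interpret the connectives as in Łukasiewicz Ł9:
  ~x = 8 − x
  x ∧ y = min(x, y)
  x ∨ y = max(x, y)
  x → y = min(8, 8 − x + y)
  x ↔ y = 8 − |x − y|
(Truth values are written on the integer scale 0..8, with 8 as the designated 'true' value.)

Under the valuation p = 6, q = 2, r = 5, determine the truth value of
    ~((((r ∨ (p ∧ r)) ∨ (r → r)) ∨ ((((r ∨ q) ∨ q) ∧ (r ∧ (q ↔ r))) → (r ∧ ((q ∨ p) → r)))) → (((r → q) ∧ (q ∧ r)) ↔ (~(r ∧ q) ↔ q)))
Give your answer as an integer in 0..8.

p ∧ r = 6 ∧ 5 = 5
r ∨ (p ∧ r) = 5 ∨ 5 = 5
r → r = 5 → 5 = 8
(r ∨ (p ∧ r)) ∨ (r → r) = 5 ∨ 8 = 8
r ∨ q = 5 ∨ 2 = 5
(r ∨ q) ∨ q = 5 ∨ 2 = 5
q ↔ r = 2 ↔ 5 = 5
r ∧ (q ↔ r) = 5 ∧ 5 = 5
((r ∨ q) ∨ q) ∧ (r ∧ (q ↔ r)) = 5 ∧ 5 = 5
q ∨ p = 2 ∨ 6 = 6
(q ∨ p) → r = 6 → 5 = 7
r ∧ ((q ∨ p) → r) = 5 ∧ 7 = 5
(((r ∨ q) ∨ q) ∧ (r ∧ (q ↔ r))) → (r ∧ ((q ∨ p) → r)) = 5 → 5 = 8
((r ∨ (p ∧ r)) ∨ (r → r)) ∨ ((((r ∨ q) ∨ q) ∧ (r ∧ (q ↔ r))) → (r ∧ ((q ∨ p) → r))) = 8 ∨ 8 = 8
r → q = 5 → 2 = 5
q ∧ r = 2 ∧ 5 = 2
(r → q) ∧ (q ∧ r) = 5 ∧ 2 = 2
r ∧ q = 5 ∧ 2 = 2
~(r ∧ q) = ~2 = 6
~(r ∧ q) ↔ q = 6 ↔ 2 = 4
((r → q) ∧ (q ∧ r)) ↔ (~(r ∧ q) ↔ q) = 2 ↔ 4 = 6
(((r ∨ (p ∧ r)) ∨ (r → r)) ∨ ((((r ∨ q) ∨ q) ∧ (r ∧ (q ↔ r))) → (r ∧ ((q ∨ p) → r)))) → (((r → q) ∧ (q ∧ r)) ↔ (~(r ∧ q) ↔ q)) = 8 → 6 = 6
~((((r ∨ (p ∧ r)) ∨ (r → r)) ∨ ((((r ∨ q) ∨ q) ∧ (r ∧ (q ↔ r))) → (r ∧ ((q ∨ p) → r)))) → (((r → q) ∧ (q ∧ r)) ↔ (~(r ∧ q) ↔ q))) = ~6 = 2

2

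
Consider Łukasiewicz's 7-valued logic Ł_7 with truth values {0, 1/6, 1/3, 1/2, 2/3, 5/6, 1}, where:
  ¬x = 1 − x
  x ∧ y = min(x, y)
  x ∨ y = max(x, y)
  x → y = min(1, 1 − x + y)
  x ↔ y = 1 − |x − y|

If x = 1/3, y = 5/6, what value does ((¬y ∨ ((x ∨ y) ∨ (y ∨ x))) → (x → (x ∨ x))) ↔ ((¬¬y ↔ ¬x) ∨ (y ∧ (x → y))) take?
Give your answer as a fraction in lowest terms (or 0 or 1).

¬y = ¬5/6 = 1/6
x ∨ y = 1/3 ∨ 5/6 = 5/6
y ∨ x = 5/6 ∨ 1/3 = 5/6
(x ∨ y) ∨ (y ∨ x) = 5/6 ∨ 5/6 = 5/6
¬y ∨ ((x ∨ y) ∨ (y ∨ x)) = 1/6 ∨ 5/6 = 5/6
x ∨ x = 1/3 ∨ 1/3 = 1/3
x → (x ∨ x) = 1/3 → 1/3 = 1
(¬y ∨ ((x ∨ y) ∨ (y ∨ x))) → (x → (x ∨ x)) = 5/6 → 1 = 1
¬y = ¬5/6 = 1/6
¬¬y = ¬1/6 = 5/6
¬x = ¬1/3 = 2/3
¬¬y ↔ ¬x = 5/6 ↔ 2/3 = 5/6
x → y = 1/3 → 5/6 = 1
y ∧ (x → y) = 5/6 ∧ 1 = 5/6
(¬¬y ↔ ¬x) ∨ (y ∧ (x → y)) = 5/6 ∨ 5/6 = 5/6
((¬y ∨ ((x ∨ y) ∨ (y ∨ x))) → (x → (x ∨ x))) ↔ ((¬¬y ↔ ¬x) ∨ (y ∧ (x → y))) = 1 ↔ 5/6 = 5/6

5/6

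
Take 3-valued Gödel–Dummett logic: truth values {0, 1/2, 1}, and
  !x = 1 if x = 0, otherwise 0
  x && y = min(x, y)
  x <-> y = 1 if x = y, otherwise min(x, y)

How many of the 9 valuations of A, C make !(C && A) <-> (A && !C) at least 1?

A = 0, C = 0 ↦ 0  <
A = 0, C = 1/2 ↦ 0  <
A = 0, C = 1 ↦ 0  <
A = 1/2, C = 0 ↦ 1/2  <
A = 1/2, C = 1/2 ↦ 1  ≥
A = 1/2, C = 1 ↦ 1  ≥
A = 1, C = 0 ↦ 1  ≥
A = 1, C = 1/2 ↦ 1  ≥
A = 1, C = 1 ↦ 1  ≥
So 5 of the 9 assignments meet the threshold.

5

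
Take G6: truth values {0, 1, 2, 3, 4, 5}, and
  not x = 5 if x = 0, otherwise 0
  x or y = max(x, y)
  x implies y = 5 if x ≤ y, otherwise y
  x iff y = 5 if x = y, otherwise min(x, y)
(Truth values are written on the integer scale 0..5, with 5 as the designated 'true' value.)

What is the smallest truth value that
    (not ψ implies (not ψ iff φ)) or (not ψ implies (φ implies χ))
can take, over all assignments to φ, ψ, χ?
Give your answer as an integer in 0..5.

1

Take φ = 1, ψ = 0, χ = 0:
not ψ = not 0 = 5
not ψ = not 0 = 5
not ψ iff φ = 5 iff 1 = 1
not ψ implies (not ψ iff φ) = 5 implies 1 = 1
not ψ = not 0 = 5
φ implies χ = 1 implies 0 = 0
not ψ implies (φ implies χ) = 5 implies 0 = 0
(not ψ implies (not ψ iff φ)) or (not ψ implies (φ implies χ)) = 1 or 0 = 1
No assignment yields a value below 1, so this is the minimum.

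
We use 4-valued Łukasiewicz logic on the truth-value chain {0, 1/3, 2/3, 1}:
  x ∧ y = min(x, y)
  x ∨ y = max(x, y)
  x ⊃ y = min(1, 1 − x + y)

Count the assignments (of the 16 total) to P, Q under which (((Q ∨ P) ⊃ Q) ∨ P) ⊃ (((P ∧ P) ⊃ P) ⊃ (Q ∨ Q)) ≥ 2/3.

P = 0, Q = 0 ↦ 0  <
P = 0, Q = 1/3 ↦ 1/3  <
P = 0, Q = 2/3 ↦ 2/3  ≥
P = 0, Q = 1 ↦ 1  ≥
P = 1/3, Q = 0 ↦ 1/3  <
P = 1/3, Q = 1/3 ↦ 1/3  <
P = 1/3, Q = 2/3 ↦ 2/3  ≥
P = 1/3, Q = 1 ↦ 1  ≥
P = 2/3, Q = 0 ↦ 1/3  <
P = 2/3, Q = 1/3 ↦ 2/3  ≥
P = 2/3, Q = 2/3 ↦ 2/3  ≥
P = 2/3, Q = 1 ↦ 1  ≥
P = 1, Q = 0 ↦ 0  <
P = 1, Q = 1/3 ↦ 1/3  <
P = 1, Q = 2/3 ↦ 2/3  ≥
P = 1, Q = 1 ↦ 1  ≥
So 9 of the 16 assignments meet the threshold.

9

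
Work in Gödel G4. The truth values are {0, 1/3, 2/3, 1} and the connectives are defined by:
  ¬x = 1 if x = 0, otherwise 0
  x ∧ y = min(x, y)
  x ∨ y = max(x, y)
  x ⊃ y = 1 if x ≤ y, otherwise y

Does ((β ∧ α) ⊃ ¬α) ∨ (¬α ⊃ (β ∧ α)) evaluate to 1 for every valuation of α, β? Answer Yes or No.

α = 0, β = 0 ↦ 1
α = 0, β = 1/3 ↦ 1
α = 0, β = 2/3 ↦ 1
α = 0, β = 1 ↦ 1
α = 1/3, β = 0 ↦ 1
α = 1/3, β = 1/3 ↦ 1
α = 1/3, β = 2/3 ↦ 1
α = 1/3, β = 1 ↦ 1
α = 2/3, β = 0 ↦ 1
α = 2/3, β = 1/3 ↦ 1
α = 2/3, β = 2/3 ↦ 1
α = 2/3, β = 1 ↦ 1
α = 1, β = 0 ↦ 1
α = 1, β = 1/3 ↦ 1
α = 1, β = 2/3 ↦ 1
α = 1, β = 1 ↦ 1
Every assignment gives a value ≥ 1.

Yes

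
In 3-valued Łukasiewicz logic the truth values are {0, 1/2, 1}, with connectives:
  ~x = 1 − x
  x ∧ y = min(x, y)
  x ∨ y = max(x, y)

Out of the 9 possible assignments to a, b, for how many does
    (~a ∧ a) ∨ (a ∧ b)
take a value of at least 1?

a = 0, b = 0 ↦ 0  <
a = 0, b = 1/2 ↦ 0  <
a = 0, b = 1 ↦ 0  <
a = 1/2, b = 0 ↦ 1/2  <
a = 1/2, b = 1/2 ↦ 1/2  <
a = 1/2, b = 1 ↦ 1/2  <
a = 1, b = 0 ↦ 0  <
a = 1, b = 1/2 ↦ 1/2  <
a = 1, b = 1 ↦ 1  ≥
So 1 of the 9 assignments meets the threshold.

1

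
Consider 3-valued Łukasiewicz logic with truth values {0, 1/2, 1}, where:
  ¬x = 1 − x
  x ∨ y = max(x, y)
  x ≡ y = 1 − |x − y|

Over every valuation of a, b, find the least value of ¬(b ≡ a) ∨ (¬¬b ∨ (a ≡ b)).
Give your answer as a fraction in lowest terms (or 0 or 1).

Take a = 0, b = 1/2:
b ≡ a = 1/2 ≡ 0 = 1/2
¬(b ≡ a) = ¬1/2 = 1/2
¬b = ¬1/2 = 1/2
¬¬b = ¬1/2 = 1/2
a ≡ b = 0 ≡ 1/2 = 1/2
¬¬b ∨ (a ≡ b) = 1/2 ∨ 1/2 = 1/2
¬(b ≡ a) ∨ (¬¬b ∨ (a ≡ b)) = 1/2 ∨ 1/2 = 1/2
No assignment yields a value below 1/2, so this is the minimum.

1/2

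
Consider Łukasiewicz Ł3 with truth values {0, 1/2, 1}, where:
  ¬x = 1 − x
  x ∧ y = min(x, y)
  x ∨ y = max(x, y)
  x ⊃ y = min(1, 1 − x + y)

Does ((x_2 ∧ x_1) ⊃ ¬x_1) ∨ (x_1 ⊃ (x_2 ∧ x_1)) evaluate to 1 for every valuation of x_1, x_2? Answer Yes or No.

No

Counterexample: take x_1 = 1, x_2 = 1/2.
x_2 ∧ x_1 = 1/2 ∧ 1 = 1/2
¬x_1 = ¬1 = 0
(x_2 ∧ x_1) ⊃ ¬x_1 = 1/2 ⊃ 0 = 1/2
x_2 ∧ x_1 = 1/2 ∧ 1 = 1/2
x_1 ⊃ (x_2 ∧ x_1) = 1 ⊃ 1/2 = 1/2
((x_2 ∧ x_1) ⊃ ¬x_1) ∨ (x_1 ⊃ (x_2 ∧ x_1)) = 1/2 ∨ 1/2 = 1/2
This gives 1/2 ≠ 1.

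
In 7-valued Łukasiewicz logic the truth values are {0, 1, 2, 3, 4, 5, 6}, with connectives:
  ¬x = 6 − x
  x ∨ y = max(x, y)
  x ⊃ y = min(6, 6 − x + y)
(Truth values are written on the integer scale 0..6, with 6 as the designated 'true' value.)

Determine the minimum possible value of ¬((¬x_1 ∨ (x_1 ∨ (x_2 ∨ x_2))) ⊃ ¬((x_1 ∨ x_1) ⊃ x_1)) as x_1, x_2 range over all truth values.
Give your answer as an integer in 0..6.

3

Take x_1 = 3, x_2 = 0:
¬x_1 = ¬3 = 3
x_2 ∨ x_2 = 0 ∨ 0 = 0
x_1 ∨ (x_2 ∨ x_2) = 3 ∨ 0 = 3
¬x_1 ∨ (x_1 ∨ (x_2 ∨ x_2)) = 3 ∨ 3 = 3
x_1 ∨ x_1 = 3 ∨ 3 = 3
(x_1 ∨ x_1) ⊃ x_1 = 3 ⊃ 3 = 6
¬((x_1 ∨ x_1) ⊃ x_1) = ¬6 = 0
(¬x_1 ∨ (x_1 ∨ (x_2 ∨ x_2))) ⊃ ¬((x_1 ∨ x_1) ⊃ x_1) = 3 ⊃ 0 = 3
¬((¬x_1 ∨ (x_1 ∨ (x_2 ∨ x_2))) ⊃ ¬((x_1 ∨ x_1) ⊃ x_1)) = ¬3 = 3
No assignment yields a value below 3, so this is the minimum.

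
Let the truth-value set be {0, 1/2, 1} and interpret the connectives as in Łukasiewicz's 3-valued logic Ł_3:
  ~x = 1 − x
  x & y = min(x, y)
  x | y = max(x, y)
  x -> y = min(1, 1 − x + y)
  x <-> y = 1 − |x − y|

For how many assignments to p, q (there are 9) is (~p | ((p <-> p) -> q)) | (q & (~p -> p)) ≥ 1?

p = 0, q = 0 ↦ 1  ≥
p = 0, q = 1/2 ↦ 1  ≥
p = 0, q = 1 ↦ 1  ≥
p = 1/2, q = 0 ↦ 1/2  <
p = 1/2, q = 1/2 ↦ 1/2  <
p = 1/2, q = 1 ↦ 1  ≥
p = 1, q = 0 ↦ 0  <
p = 1, q = 1/2 ↦ 1/2  <
p = 1, q = 1 ↦ 1  ≥
So 5 of the 9 assignments meet the threshold.

5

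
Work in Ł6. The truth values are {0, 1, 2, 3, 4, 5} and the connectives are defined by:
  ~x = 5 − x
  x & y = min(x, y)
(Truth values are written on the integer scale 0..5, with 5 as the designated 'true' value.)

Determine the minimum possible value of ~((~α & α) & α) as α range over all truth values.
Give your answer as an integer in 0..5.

Take α = 2:
~α = ~2 = 3
~α & α = 3 & 2 = 2
(~α & α) & α = 2 & 2 = 2
~((~α & α) & α) = ~2 = 3
No assignment yields a value below 3, so this is the minimum.

3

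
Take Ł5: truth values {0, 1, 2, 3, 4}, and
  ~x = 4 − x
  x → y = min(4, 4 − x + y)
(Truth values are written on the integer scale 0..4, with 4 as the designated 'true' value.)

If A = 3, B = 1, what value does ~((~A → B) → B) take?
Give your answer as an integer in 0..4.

3

~A = ~3 = 1
~A → B = 1 → 1 = 4
(~A → B) → B = 4 → 1 = 1
~((~A → B) → B) = ~1 = 3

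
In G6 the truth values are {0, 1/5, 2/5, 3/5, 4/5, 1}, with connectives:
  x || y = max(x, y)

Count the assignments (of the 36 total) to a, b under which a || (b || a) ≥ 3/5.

value 1: 11 assignments (counts)
value 4/5: 9 assignments (counts)
value 3/5: 7 assignments (counts)
value 2/5: 5 assignments
value 1/5: 3 assignments
value 0: 1 assignment
So 27 of the 36 assignments meet the threshold.

27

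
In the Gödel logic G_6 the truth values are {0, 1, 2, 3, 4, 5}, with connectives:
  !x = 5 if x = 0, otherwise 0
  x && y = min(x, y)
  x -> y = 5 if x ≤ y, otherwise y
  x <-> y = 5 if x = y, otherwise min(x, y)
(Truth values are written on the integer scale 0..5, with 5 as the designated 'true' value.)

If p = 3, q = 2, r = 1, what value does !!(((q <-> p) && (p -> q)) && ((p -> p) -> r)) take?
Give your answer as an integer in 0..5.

5

q <-> p = 2 <-> 3 = 2
p -> q = 3 -> 2 = 2
(q <-> p) && (p -> q) = 2 && 2 = 2
p -> p = 3 -> 3 = 5
(p -> p) -> r = 5 -> 1 = 1
((q <-> p) && (p -> q)) && ((p -> p) -> r) = 2 && 1 = 1
!(((q <-> p) && (p -> q)) && ((p -> p) -> r)) = !1 = 0
!!(((q <-> p) && (p -> q)) && ((p -> p) -> r)) = !0 = 5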